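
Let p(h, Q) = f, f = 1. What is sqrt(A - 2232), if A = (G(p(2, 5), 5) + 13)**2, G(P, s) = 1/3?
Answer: 2*I*sqrt(4622)/3 ≈ 45.324*I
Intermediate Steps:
p(h, Q) = 1
G(P, s) = 1/3
A = 1600/9 (A = (1/3 + 13)**2 = (40/3)**2 = 1600/9 ≈ 177.78)
sqrt(A - 2232) = sqrt(1600/9 - 2232) = sqrt(-18488/9) = 2*I*sqrt(4622)/3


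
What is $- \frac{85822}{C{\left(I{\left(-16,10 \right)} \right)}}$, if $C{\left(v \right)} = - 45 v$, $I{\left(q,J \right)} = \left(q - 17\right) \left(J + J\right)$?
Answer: $- \frac{3901}{1350} \approx -2.8896$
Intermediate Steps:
$I{\left(q,J \right)} = 2 J \left(-17 + q\right)$ ($I{\left(q,J \right)} = \left(-17 + q\right) 2 J = 2 J \left(-17 + q\right)$)
$- \frac{85822}{C{\left(I{\left(-16,10 \right)} \right)}} = - \frac{85822}{\left(-45\right) 2 \cdot 10 \left(-17 - 16\right)} = - \frac{85822}{\left(-45\right) 2 \cdot 10 \left(-33\right)} = - \frac{85822}{\left(-45\right) \left(-660\right)} = - \frac{85822}{29700} = \left(-85822\right) \frac{1}{29700} = - \frac{3901}{1350}$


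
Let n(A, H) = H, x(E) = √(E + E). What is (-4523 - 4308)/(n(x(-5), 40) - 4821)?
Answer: 8831/4781 ≈ 1.8471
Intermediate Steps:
x(E) = √2*√E (x(E) = √(2*E) = √2*√E)
(-4523 - 4308)/(n(x(-5), 40) - 4821) = (-4523 - 4308)/(40 - 4821) = -8831/(-4781) = -8831*(-1/4781) = 8831/4781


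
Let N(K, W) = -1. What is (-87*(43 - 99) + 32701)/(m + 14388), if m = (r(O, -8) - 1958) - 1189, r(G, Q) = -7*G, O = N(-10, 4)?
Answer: 37573/11248 ≈ 3.3404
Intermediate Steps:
O = -1
m = -3140 (m = (-7*(-1) - 1958) - 1189 = (7 - 1958) - 1189 = -1951 - 1189 = -3140)
(-87*(43 - 99) + 32701)/(m + 14388) = (-87*(43 - 99) + 32701)/(-3140 + 14388) = (-87*(-56) + 32701)/11248 = (4872 + 32701)*(1/11248) = 37573*(1/11248) = 37573/11248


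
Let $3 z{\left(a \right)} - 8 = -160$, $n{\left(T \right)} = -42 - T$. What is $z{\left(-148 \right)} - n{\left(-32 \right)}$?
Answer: $- \frac{122}{3} \approx -40.667$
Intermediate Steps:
$z{\left(a \right)} = - \frac{152}{3}$ ($z{\left(a \right)} = \frac{8}{3} + \frac{1}{3} \left(-160\right) = \frac{8}{3} - \frac{160}{3} = - \frac{152}{3}$)
$z{\left(-148 \right)} - n{\left(-32 \right)} = - \frac{152}{3} - \left(-42 - -32\right) = - \frac{152}{3} - \left(-42 + 32\right) = - \frac{152}{3} - -10 = - \frac{152}{3} + 10 = - \frac{122}{3}$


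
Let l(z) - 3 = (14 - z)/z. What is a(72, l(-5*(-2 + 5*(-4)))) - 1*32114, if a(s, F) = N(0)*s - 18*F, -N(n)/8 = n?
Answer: -1768376/55 ≈ -32152.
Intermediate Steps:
N(n) = -8*n
l(z) = 3 + (14 - z)/z
a(s, F) = -18*F (a(s, F) = (-8*0)*s - 18*F = 0*s - 18*F = 0 - 18*F = -18*F)
a(72, l(-5*(-2 + 5*(-4)))) - 1*32114 = -18*(2 + 14/((-5*(-2 + 5*(-4))))) - 1*32114 = -18*(2 + 14/((-5*(-2 - 20)))) - 32114 = -18*(2 + 14/((-5*(-22)))) - 32114 = -18*(2 + 14/110) - 32114 = -18*(2 + 14*(1/110)) - 32114 = -18*(2 + 7/55) - 32114 = -18*117/55 - 32114 = -2106/55 - 32114 = -1768376/55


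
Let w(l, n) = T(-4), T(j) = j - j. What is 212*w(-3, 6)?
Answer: 0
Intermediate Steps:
T(j) = 0
w(l, n) = 0
212*w(-3, 6) = 212*0 = 0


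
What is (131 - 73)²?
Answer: 3364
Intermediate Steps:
(131 - 73)² = 58² = 3364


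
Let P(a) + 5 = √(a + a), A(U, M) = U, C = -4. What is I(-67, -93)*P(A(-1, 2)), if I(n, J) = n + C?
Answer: 355 - 71*I*√2 ≈ 355.0 - 100.41*I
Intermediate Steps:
I(n, J) = -4 + n (I(n, J) = n - 4 = -4 + n)
P(a) = -5 + √2*√a (P(a) = -5 + √(a + a) = -5 + √(2*a) = -5 + √2*√a)
I(-67, -93)*P(A(-1, 2)) = (-4 - 67)*(-5 + √2*√(-1)) = -71*(-5 + √2*I) = -71*(-5 + I*√2) = 355 - 71*I*√2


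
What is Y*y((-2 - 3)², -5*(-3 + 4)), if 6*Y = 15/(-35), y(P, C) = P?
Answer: -25/14 ≈ -1.7857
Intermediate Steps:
Y = -1/14 (Y = (15/(-35))/6 = (15*(-1/35))/6 = (⅙)*(-3/7) = -1/14 ≈ -0.071429)
Y*y((-2 - 3)², -5*(-3 + 4)) = -(-2 - 3)²/14 = -1/14*(-5)² = -1/14*25 = -25/14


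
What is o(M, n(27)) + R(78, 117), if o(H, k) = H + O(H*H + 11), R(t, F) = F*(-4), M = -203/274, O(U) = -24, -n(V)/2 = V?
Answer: -135011/274 ≈ -492.74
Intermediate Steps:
n(V) = -2*V
M = -203/274 (M = -203*1/274 = -203/274 ≈ -0.74088)
R(t, F) = -4*F
o(H, k) = -24 + H (o(H, k) = H - 24 = -24 + H)
o(M, n(27)) + R(78, 117) = (-24 - 203/274) - 4*117 = -6779/274 - 468 = -135011/274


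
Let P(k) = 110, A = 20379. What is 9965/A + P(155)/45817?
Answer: 458808095/933704643 ≈ 0.49138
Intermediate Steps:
9965/A + P(155)/45817 = 9965/20379 + 110/45817 = 458808095/933704643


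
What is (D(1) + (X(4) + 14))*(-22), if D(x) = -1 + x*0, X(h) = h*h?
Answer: -638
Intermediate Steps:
X(h) = h²
D(x) = -1 (D(x) = -1 + 0 = -1)
(D(1) + (X(4) + 14))*(-22) = (-1 + (4² + 14))*(-22) = (-1 + (16 + 14))*(-22) = (-1 + 30)*(-22) = 29*(-22) = -638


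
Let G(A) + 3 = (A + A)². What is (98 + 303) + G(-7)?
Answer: 594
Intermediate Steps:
G(A) = -3 + 4*A² (G(A) = -3 + (A + A)² = -3 + (2*A)² = -3 + 4*A²)
(98 + 303) + G(-7) = (98 + 303) + (-3 + 4*(-7)²) = 401 + (-3 + 4*49) = 401 + (-3 + 196) = 401 + 193 = 594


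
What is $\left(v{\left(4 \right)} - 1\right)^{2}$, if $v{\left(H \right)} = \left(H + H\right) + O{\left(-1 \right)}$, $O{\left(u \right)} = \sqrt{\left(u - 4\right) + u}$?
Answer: $\left(7 + i \sqrt{6}\right)^{2} \approx 43.0 + 34.293 i$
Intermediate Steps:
$O{\left(u \right)} = \sqrt{-4 + 2 u}$ ($O{\left(u \right)} = \sqrt{\left(u - 4\right) + u} = \sqrt{\left(-4 + u\right) + u} = \sqrt{-4 + 2 u}$)
$v{\left(H \right)} = 2 H + i \sqrt{6}$ ($v{\left(H \right)} = \left(H + H\right) + \sqrt{-4 + 2 \left(-1\right)} = 2 H + \sqrt{-4 - 2} = 2 H + \sqrt{-6} = 2 H + i \sqrt{6}$)
$\left(v{\left(4 \right)} - 1\right)^{2} = \left(\left(2 \cdot 4 + i \sqrt{6}\right) - 1\right)^{2} = \left(\left(8 + i \sqrt{6}\right) + \left(-5 + 4\right)\right)^{2} = \left(\left(8 + i \sqrt{6}\right) - 1\right)^{2} = \left(7 + i \sqrt{6}\right)^{2}$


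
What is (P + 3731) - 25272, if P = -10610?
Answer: -32151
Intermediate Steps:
(P + 3731) - 25272 = (-10610 + 3731) - 25272 = -6879 - 25272 = -32151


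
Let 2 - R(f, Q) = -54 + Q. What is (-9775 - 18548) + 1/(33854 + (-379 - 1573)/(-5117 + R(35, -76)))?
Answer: -4779906788881/168764142 ≈ -28323.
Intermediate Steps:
R(f, Q) = 56 - Q (R(f, Q) = 2 - (-54 + Q) = 2 + (54 - Q) = 56 - Q)
(-9775 - 18548) + 1/(33854 + (-379 - 1573)/(-5117 + R(35, -76))) = (-9775 - 18548) + 1/(33854 + (-379 - 1573)/(-5117 + (56 - 1*(-76)))) = -28323 + 1/(33854 - 1952/(-5117 + (56 + 76))) = -28323 + 1/(33854 - 1952/(-5117 + 132)) = -28323 + 1/(33854 - 1952/(-4985)) = -28323 + 1/(33854 - 1952*(-1/4985)) = -28323 + 1/(33854 + 1952/4985) = -28323 + 1/(168764142/4985) = -28323 + 4985/168764142 = -4779906788881/168764142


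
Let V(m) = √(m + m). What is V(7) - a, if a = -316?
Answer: 316 + √14 ≈ 319.74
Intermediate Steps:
V(m) = √2*√m (V(m) = √(2*m) = √2*√m)
V(7) - a = √2*√7 - 1*(-316) = √14 + 316 = 316 + √14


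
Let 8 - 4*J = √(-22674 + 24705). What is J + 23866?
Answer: 23868 - √2031/4 ≈ 23857.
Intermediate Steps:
J = 2 - √2031/4 (J = 2 - √(-22674 + 24705)/4 = 2 - √2031/4 ≈ -9.2666)
J + 23866 = (2 - √2031/4) + 23866 = 23868 - √2031/4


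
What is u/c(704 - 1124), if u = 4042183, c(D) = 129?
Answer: 4042183/129 ≈ 31335.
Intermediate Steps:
u/c(704 - 1124) = 4042183/129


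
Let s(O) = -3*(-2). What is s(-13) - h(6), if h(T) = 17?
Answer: -11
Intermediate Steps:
s(O) = 6
s(-13) - h(6) = 6 - 1*17 = 6 - 17 = -11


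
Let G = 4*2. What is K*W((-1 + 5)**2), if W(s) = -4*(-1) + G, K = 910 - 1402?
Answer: -5904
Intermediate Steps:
G = 8
K = -492
W(s) = 12 (W(s) = -4*(-1) + 8 = 4 + 8 = 12)
K*W((-1 + 5)**2) = -492*12 = -5904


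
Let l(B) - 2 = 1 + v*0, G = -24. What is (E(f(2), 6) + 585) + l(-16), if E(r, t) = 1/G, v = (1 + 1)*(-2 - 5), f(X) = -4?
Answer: 14111/24 ≈ 587.96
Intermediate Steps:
v = -14 (v = 2*(-7) = -14)
E(r, t) = -1/24 (E(r, t) = 1/(-24) = -1/24)
l(B) = 3 (l(B) = 2 + (1 - 14*0) = 2 + (1 + 0) = 2 + 1 = 3)
(E(f(2), 6) + 585) + l(-16) = (-1/24 + 585) + 3 = 14039/24 + 3 = 14111/24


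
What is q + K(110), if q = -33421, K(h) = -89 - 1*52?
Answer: -33562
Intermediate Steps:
K(h) = -141 (K(h) = -89 - 52 = -141)
q + K(110) = -33421 - 141 = -33562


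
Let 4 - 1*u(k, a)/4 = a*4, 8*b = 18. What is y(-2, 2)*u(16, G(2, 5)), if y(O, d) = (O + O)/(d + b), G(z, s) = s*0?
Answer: -256/17 ≈ -15.059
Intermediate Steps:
b = 9/4 (b = (⅛)*18 = 9/4 ≈ 2.2500)
G(z, s) = 0
u(k, a) = 16 - 16*a (u(k, a) = 16 - 4*a*4 = 16 - 16*a)
y(O, d) = 2*O/(9/4 + d) (y(O, d) = (O + O)/(d + 9/4) = (2*O)/(9/4 + d) = 2*O/(9/4 + d))
y(-2, 2)*u(16, G(2, 5)) = (8*(-2)/(9 + 4*2))*(16 - 16*0) = (8*(-2)/(9 + 8))*(16 + 0) = (8*(-2)/17)*16 = (8*(-2)*(1/17))*16 = -16/17*16 = -256/17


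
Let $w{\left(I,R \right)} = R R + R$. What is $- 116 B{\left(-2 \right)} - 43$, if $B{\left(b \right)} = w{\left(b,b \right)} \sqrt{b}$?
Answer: $-43 - 232 i \sqrt{2} \approx -43.0 - 328.1 i$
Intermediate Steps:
$w{\left(I,R \right)} = R + R^{2}$ ($w{\left(I,R \right)} = R^{2} + R = R + R^{2}$)
$B{\left(b \right)} = b^{\frac{3}{2}} \left(1 + b\right)$ ($B{\left(b \right)} = b \left(1 + b\right) \sqrt{b} = b^{\frac{3}{2}} \left(1 + b\right)$)
$- 116 B{\left(-2 \right)} - 43 = - 116 \left(-2\right)^{\frac{3}{2}} \left(1 - 2\right) - 43 = - 116 - 2 i \sqrt{2} \left(-1\right) - 43 = - 116 \cdot 2 i \sqrt{2} - 43 = - 232 i \sqrt{2} - 43 = -43 - 232 i \sqrt{2}$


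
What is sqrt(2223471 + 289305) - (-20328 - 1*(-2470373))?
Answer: -2450045 + 2*sqrt(628194) ≈ -2.4485e+6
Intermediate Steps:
sqrt(2223471 + 289305) - (-20328 - 1*(-2470373)) = sqrt(2512776) - (-20328 + 2470373) = 2*sqrt(628194) - 1*2450045 = 2*sqrt(628194) - 2450045 = -2450045 + 2*sqrt(628194)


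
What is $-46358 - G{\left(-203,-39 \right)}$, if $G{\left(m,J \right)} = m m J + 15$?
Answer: $1560778$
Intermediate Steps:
$G{\left(m,J \right)} = 15 + J m^{2}$ ($G{\left(m,J \right)} = m^{2} J + 15 = J m^{2} + 15 = 15 + J m^{2}$)
$-46358 - G{\left(-203,-39 \right)} = -46358 - \left(15 - 39 \left(-203\right)^{2}\right) = -46358 - \left(15 - 1607151\right) = -46358 - -1607136 = -46358 + 1607136 = 1560778$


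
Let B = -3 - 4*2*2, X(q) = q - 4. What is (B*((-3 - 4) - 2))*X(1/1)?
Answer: -513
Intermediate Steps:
X(q) = -4 + q
B = -19 (B = -3 - 8*2 = -3 - 1*16 = -3 - 16 = -19)
(B*((-3 - 4) - 2))*X(1/1) = (-19*((-3 - 4) - 2))*(-4 + 1/1) = (-19*(-7 - 2))*(-4 + 1) = -19*(-9)*(-3) = 171*(-3) = -513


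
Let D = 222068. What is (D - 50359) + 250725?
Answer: 422434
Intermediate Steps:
(D - 50359) + 250725 = (222068 - 50359) + 250725 = 171709 + 250725 = 422434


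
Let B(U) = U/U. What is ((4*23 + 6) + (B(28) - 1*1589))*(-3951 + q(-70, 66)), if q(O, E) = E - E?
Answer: 5886990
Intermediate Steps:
B(U) = 1
q(O, E) = 0
((4*23 + 6) + (B(28) - 1*1589))*(-3951 + q(-70, 66)) = ((4*23 + 6) + (1 - 1*1589))*(-3951 + 0) = ((92 + 6) + (1 - 1589))*(-3951) = (98 - 1588)*(-3951) = -1490*(-3951) = 5886990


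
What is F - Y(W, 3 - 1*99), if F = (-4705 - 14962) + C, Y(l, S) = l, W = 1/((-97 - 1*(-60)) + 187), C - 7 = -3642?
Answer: -3495301/150 ≈ -23302.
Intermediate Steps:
C = -3635 (C = 7 - 3642 = -3635)
W = 1/150 (W = 1/((-97 + 60) + 187) = 1/(-37 + 187) = 1/150 ≈ 0.0066667)
F = -23302 (F = (-4705 - 14962) - 3635 = -19667 - 3635 = -23302)
F - Y(W, 3 - 1*99) = -23302 - 1*1/150 = -23302 - 1/150 = -3495301/150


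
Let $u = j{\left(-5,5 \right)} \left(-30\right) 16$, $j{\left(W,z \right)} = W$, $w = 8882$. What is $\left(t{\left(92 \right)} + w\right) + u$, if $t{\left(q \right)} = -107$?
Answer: $11175$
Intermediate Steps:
$u = 2400$ ($u = \left(-5\right) \left(-30\right) 16 = 150 \cdot 16 = 2400$)
$\left(t{\left(92 \right)} + w\right) + u = \left(-107 + 8882\right) + 2400 = 8775 + 2400 = 11175$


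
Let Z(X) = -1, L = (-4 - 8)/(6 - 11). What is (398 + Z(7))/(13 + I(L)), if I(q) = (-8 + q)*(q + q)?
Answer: -9925/347 ≈ -28.602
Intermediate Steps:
L = 12/5 (L = -12/(-5) = -12*(-⅕) = 12/5 ≈ 2.4000)
I(q) = 2*q*(-8 + q) (I(q) = (-8 + q)*(2*q) = 2*q*(-8 + q))
(398 + Z(7))/(13 + I(L)) = (398 - 1)/(13 + 2*(12/5)*(-8 + 12/5)) = 397/(13 + 2*(12/5)*(-28/5)) = 397/(13 - 672/25) = 397/(-347/25) = 397*(-25/347) = -9925/347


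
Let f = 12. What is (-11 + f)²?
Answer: 1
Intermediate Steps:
(-11 + f)² = (-11 + 12)² = 1² = 1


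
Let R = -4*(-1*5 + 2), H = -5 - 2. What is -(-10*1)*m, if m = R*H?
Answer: -840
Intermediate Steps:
H = -7
R = 12 (R = -4*(-5 + 2) = -4*(-3) = 12)
m = -84 (m = 12*(-7) = -84)
-(-10*1)*m = -(-10*1)*(-84) = -(-10)*(-84) = -1*840 = -840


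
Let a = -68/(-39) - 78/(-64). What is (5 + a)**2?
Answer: 98743969/1557504 ≈ 63.399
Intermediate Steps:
a = 3697/1248 (a = -68*(-1/39) - 78*(-1/64) = 68/39 + 39/32 = 3697/1248 ≈ 2.9623)
(5 + a)**2 = (5 + 3697/1248)**2 = (9937/1248)**2 = 98743969/1557504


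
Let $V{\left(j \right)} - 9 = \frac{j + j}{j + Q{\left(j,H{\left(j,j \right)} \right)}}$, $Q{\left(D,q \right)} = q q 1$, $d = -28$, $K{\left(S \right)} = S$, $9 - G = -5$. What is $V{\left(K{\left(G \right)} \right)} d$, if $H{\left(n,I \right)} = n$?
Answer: $- \frac{3836}{15} \approx -255.73$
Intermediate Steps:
$G = 14$ ($G = 9 - -5 = 9 + 5 = 14$)
$Q{\left(D,q \right)} = q^{2}$ ($Q{\left(D,q \right)} = q^{2} \cdot 1 = q^{2}$)
$V{\left(j \right)} = 9 + \frac{2 j}{j + j^{2}}$ ($V{\left(j \right)} = 9 + \frac{j + j}{j + j^{2}} = 9 + \frac{2 j}{j + j^{2}}$)
$V{\left(K{\left(G \right)} \right)} d = \frac{11 + 9 \cdot 14}{1 + 14} \left(-28\right) = \frac{11 + 126}{15} \left(-28\right) = \frac{1}{15} \cdot 137 \left(-28\right) = \frac{137}{15} \left(-28\right) = - \frac{3836}{15}$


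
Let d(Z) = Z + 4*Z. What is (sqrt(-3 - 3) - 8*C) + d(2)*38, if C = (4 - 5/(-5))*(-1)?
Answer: 420 + I*sqrt(6) ≈ 420.0 + 2.4495*I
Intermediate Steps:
d(Z) = 5*Z
C = -5 (C = (4 - 5*(-1/5))*(-1) = (4 + 1)*(-1) = 5*(-1) = -5)
(sqrt(-3 - 3) - 8*C) + d(2)*38 = (sqrt(-3 - 3) - 8*(-5)) + (5*2)*38 = (sqrt(-6) + 40) + 10*38 = (I*sqrt(6) + 40) + 380 = (40 + I*sqrt(6)) + 380 = 420 + I*sqrt(6)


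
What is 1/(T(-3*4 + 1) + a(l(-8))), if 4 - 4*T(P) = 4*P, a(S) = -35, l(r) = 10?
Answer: -1/23 ≈ -0.043478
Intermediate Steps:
T(P) = 1 - P
1/(T(-3*4 + 1) + a(l(-8))) = 1/((1 - (-3*4 + 1)) - 35) = 1/((1 - (-12 + 1)) - 35) = 1/((1 - 1*(-11)) - 35) = 1/((1 + 11) - 35) = 1/(12 - 35) = 1/(-23) = -1/23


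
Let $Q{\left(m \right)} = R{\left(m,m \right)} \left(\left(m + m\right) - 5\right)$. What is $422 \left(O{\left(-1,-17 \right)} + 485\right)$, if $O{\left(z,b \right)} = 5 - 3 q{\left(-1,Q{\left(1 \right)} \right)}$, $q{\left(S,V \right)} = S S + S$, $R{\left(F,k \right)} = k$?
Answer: $206780$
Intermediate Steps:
$Q{\left(m \right)} = m \left(-5 + 2 m\right)$ ($Q{\left(m \right)} = m \left(\left(m + m\right) - 5\right) = m \left(2 m - 5\right) = m \left(-5 + 2 m\right)$)
$q{\left(S,V \right)} = S + S^{2}$ ($q{\left(S,V \right)} = S^{2} + S = S + S^{2}$)
$O{\left(z,b \right)} = 5$ ($O{\left(z,b \right)} = 5 - 3 \left(- (1 - 1)\right) = 5 - 3 \left(\left(-1\right) 0\right) = 5 - 0 = 5 + 0 = 5$)
$422 \left(O{\left(-1,-17 \right)} + 485\right) = 422 \left(5 + 485\right) = 422 \cdot 490 = 206780$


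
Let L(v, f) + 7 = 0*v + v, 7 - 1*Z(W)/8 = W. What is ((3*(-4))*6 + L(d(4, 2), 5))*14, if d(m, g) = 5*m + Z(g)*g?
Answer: 294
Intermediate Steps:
Z(W) = 56 - 8*W
d(m, g) = 5*m + g*(56 - 8*g) (d(m, g) = 5*m + (56 - 8*g)*g = 5*m + g*(56 - 8*g))
L(v, f) = -7 + v (L(v, f) = -7 + (0*v + v) = -7 + (0 + v) = -7 + v)
((3*(-4))*6 + L(d(4, 2), 5))*14 = ((3*(-4))*6 + (-7 + (5*4 - 8*2*(-7 + 2))))*14 = (-12*6 + (-7 + (20 - 8*2*(-5))))*14 = (-72 + (-7 + (20 + 80)))*14 = (-72 + (-7 + 100))*14 = (-72 + 93)*14 = 21*14 = 294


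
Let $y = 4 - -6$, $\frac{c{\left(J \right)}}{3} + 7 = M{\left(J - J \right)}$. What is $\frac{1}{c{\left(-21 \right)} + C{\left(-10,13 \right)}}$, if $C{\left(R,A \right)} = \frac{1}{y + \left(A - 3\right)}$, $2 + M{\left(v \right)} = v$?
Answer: $- \frac{20}{539} \approx -0.037106$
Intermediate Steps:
$M{\left(v \right)} = -2 + v$
$c{\left(J \right)} = -27$ ($c{\left(J \right)} = -21 + 3 \left(-2 + \left(J - J\right)\right) = -21 + 3 \left(-2 + 0\right) = -21 + 3 \left(-2\right) = -21 - 6 = -27$)
$y = 10$ ($y = 4 + 6 = 10$)
$C{\left(R,A \right)} = \frac{1}{7 + A}$ ($C{\left(R,A \right)} = \frac{1}{10 + \left(A - 3\right)} = \frac{1}{10 + \left(-3 + A\right)} = \frac{1}{7 + A}$)
$\frac{1}{c{\left(-21 \right)} + C{\left(-10,13 \right)}} = \frac{1}{-27 + \frac{1}{7 + 13}} = \frac{1}{-27 + \frac{1}{20}} = \frac{1}{- \frac{539}{20}} = - \frac{20}{539}$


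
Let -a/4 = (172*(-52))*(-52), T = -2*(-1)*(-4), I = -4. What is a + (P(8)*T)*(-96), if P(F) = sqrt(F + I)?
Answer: -1858816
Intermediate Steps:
P(F) = sqrt(-4 + F) (P(F) = sqrt(F - 4) = sqrt(-4 + F))
T = -8 (T = 2*(-4) = -8)
a = -1860352 (a = -4*172*(-52)*(-52) = -(-35776)*(-52) = -4*465088 = -1860352)
a + (P(8)*T)*(-96) = -1860352 + (sqrt(-4 + 8)*(-8))*(-96) = -1860352 + (sqrt(4)*(-8))*(-96) = -1860352 + (2*(-8))*(-96) = -1860352 - 16*(-96) = -1860352 + 1536 = -1858816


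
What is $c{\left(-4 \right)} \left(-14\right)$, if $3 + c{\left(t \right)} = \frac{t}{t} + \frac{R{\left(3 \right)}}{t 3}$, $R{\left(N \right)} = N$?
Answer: $\frac{63}{2} \approx 31.5$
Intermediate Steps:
$c{\left(t \right)} = -2 + \frac{1}{t}$ ($c{\left(t \right)} = -3 + \left(\frac{t}{t} + \frac{3}{t 3}\right) = -3 + \left(1 + \frac{3}{3 t}\right) = -3 + \left(1 + 3 \frac{1}{3 t}\right) = -3 + \left(1 + \frac{1}{t}\right) = -2 + \frac{1}{t}$)
$c{\left(-4 \right)} \left(-14\right) = \left(-2 + \frac{1}{-4}\right) \left(-14\right) = \left(-2 - \frac{1}{4}\right) \left(-14\right) = \left(- \frac{9}{4}\right) \left(-14\right) = \frac{63}{2}$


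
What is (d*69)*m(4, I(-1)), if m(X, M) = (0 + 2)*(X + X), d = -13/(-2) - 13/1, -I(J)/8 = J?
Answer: -7176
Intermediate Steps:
I(J) = -8*J
d = -13/2 (d = -13*(-½) - 13*1 = 13/2 - 13 = -13/2 ≈ -6.5000)
m(X, M) = 4*X (m(X, M) = 2*(2*X) = 4*X)
(d*69)*m(4, I(-1)) = (-13/2*69)*(4*4) = -897/2*16 = -7176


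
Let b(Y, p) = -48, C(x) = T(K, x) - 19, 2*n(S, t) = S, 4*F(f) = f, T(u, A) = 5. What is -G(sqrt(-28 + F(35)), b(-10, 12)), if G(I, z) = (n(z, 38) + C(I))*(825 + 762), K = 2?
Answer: 60306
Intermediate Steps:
F(f) = f/4
n(S, t) = S/2
C(x) = -14 (C(x) = 5 - 19 = -14)
G(I, z) = -22218 + 1587*z/2 (G(I, z) = (z/2 - 14)*(825 + 762) = (-14 + z/2)*1587 = -22218 + 1587*z/2)
-G(sqrt(-28 + F(35)), b(-10, 12)) = -(-22218 + (1587/2)*(-48)) = -(-22218 - 38088) = -1*(-60306) = 60306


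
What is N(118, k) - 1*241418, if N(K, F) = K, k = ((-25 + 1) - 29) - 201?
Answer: -241300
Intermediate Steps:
k = -254 (k = (-24 - 29) - 201 = -53 - 201 = -254)
N(118, k) - 1*241418 = 118 - 1*241418 = 118 - 241418 = -241300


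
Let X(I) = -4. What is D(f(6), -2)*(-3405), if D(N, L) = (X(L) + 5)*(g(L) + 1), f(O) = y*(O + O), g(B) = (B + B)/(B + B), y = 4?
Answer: -6810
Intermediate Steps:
g(B) = 1 (g(B) = (2*B)/((2*B)) = (2*B)*(1/(2*B)) = 1)
f(O) = 8*O (f(O) = 4*(O + O) = 4*(2*O) = 8*O)
D(N, L) = 2 (D(N, L) = (-4 + 5)*(1 + 1) = 1*2 = 2)
D(f(6), -2)*(-3405) = 2*(-3405) = -6810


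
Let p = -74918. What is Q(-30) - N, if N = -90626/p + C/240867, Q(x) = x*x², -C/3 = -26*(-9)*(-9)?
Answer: -9023049955679/334171739 ≈ -27001.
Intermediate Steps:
C = 6318 (C = -3*(-26*(-9))*(-9) = -702*(-9) = -3*(-2106) = 6318)
Q(x) = x³
N = 413002679/334171739 (N = -90626/(-74918) + 6318/240867 = -90626*(-1/74918) + 6318*(1/240867) = 45313/37459 + 234/8921 = 413002679/334171739 ≈ 1.2359)
Q(-30) - N = (-30)³ - 1*413002679/334171739 = -27000 - 413002679/334171739 = -9023049955679/334171739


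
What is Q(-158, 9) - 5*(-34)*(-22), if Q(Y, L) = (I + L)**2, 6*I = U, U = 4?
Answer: -32819/9 ≈ -3646.6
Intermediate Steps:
I = 2/3 (I = (1/6)*4 = 2/3 ≈ 0.66667)
Q(Y, L) = (2/3 + L)**2
Q(-158, 9) - 5*(-34)*(-22) = (2 + 3*9)**2/9 - 5*(-34)*(-22) = (2 + 27)**2/9 - (-170)*(-22) = (1/9)*29**2 - 1*3740 = (1/9)*841 - 3740 = 841/9 - 3740 = -32819/9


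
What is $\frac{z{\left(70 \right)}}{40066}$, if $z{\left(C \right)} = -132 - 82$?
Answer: $- \frac{107}{20033} \approx -0.0053412$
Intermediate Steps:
$z{\left(C \right)} = -214$ ($z{\left(C \right)} = -132 - 82 = -214$)
$\frac{z{\left(70 \right)}}{40066} = - \frac{214}{40066} = \left(-214\right) \frac{1}{40066} = - \frac{107}{20033}$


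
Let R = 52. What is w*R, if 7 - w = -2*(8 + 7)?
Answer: 1924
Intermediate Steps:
w = 37 (w = 7 - (-2)*(8 + 7) = 7 - (-2)*15 = 7 - 1*(-30) = 7 + 30 = 37)
w*R = 37*52 = 1924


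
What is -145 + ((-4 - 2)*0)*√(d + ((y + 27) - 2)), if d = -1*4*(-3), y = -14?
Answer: -145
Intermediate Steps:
d = 12 (d = -4*(-3) = 12)
-145 + ((-4 - 2)*0)*√(d + ((y + 27) - 2)) = -145 + ((-4 - 2)*0)*√(12 + ((-14 + 27) - 2)) = -145 + (-6*0)*√(12 + (13 - 2)) = -145 + 0*√(12 + 11) = -145 + 0*√23 = -145 + 0 = -145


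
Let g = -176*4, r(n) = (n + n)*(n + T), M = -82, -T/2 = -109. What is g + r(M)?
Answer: -23008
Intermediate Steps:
T = 218 (T = -2*(-109) = 218)
r(n) = 2*n*(218 + n) (r(n) = (n + n)*(n + 218) = (2*n)*(218 + n) = 2*n*(218 + n))
g = -704
g + r(M) = -704 + 2*(-82)*(218 - 82) = -704 + 2*(-82)*136 = -704 - 22304 = -23008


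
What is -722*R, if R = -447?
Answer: 322734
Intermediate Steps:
-722*R = -722*(-447) = 322734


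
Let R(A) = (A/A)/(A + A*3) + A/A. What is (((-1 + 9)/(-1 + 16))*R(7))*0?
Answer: 0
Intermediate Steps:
R(A) = 1 + 1/(4*A) (R(A) = 1/(A + 3*A) + 1 = 1/(4*A) + 1 = 1 + 1/(4*A))
(((-1 + 9)/(-1 + 16))*R(7))*0 = (((-1 + 9)/(-1 + 16))*((¼ + 7)/7))*0 = ((8/15)*((⅐)*(29/4)))*0 = ((8*(1/15))*(29/28))*0 = ((8/15)*(29/28))*0 = (58/105)*0 = 0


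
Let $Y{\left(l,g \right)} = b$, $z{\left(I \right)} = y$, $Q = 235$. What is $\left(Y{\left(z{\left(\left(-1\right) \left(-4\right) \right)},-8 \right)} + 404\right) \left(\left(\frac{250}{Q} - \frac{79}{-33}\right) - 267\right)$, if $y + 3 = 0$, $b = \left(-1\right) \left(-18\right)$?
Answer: $- \frac{172494188}{1551} \approx -1.1121 \cdot 10^{5}$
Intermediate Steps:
$b = 18$
$y = -3$ ($y = -3 + 0 = -3$)
$z{\left(I \right)} = -3$
$Y{\left(l,g \right)} = 18$
$\left(Y{\left(z{\left(\left(-1\right) \left(-4\right) \right)},-8 \right)} + 404\right) \left(\left(\frac{250}{Q} - \frac{79}{-33}\right) - 267\right) = \left(18 + 404\right) \left(\left(\frac{250}{235} - \frac{79}{-33}\right) - 267\right) = 422 \left(\left(250 \cdot \frac{1}{235} - - \frac{79}{33}\right) - 267\right) = 422 \left(\left(\frac{50}{47} + \frac{79}{33}\right) - 267\right) = 422 \left(\frac{5363}{1551} - 267\right) = 422 \left(- \frac{408754}{1551}\right) = - \frac{172494188}{1551}$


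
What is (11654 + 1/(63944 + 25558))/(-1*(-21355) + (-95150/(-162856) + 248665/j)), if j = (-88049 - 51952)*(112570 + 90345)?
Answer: 80427683032103596778986/147381170358350028430757 ≈ 0.54571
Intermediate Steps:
j = -28408302915 (j = -140001*202915 = -28408302915)
(11654 + 1/(63944 + 25558))/(-1*(-21355) + (-95150/(-162856) + 248665/j)) = (11654 + 1/(63944 + 25558))/(-1*(-21355) + (-95150/(-162856) + 248665/(-28408302915))) = (11654 + 1/89502)/(21355 + (-95150*(-1/162856) + 248665*(-1/28408302915))) = (11654 + 1/89502)/(21355 + (47575/81428 - 49733/5681660583)) = 1043056309/(89502*(21355 + 270300952577501/462646257952524)) = 1043056309/(89502*(9880081139528727521/462646257952524)) = (1043056309/89502)*(462646257952524/9880081139528727521) = 80427683032103596778986/147381170358350028430757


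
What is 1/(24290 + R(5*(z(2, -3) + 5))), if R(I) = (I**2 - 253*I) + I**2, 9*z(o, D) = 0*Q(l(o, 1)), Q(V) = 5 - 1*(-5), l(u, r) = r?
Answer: 1/19215 ≈ 5.2043e-5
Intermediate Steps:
Q(V) = 10 (Q(V) = 5 + 5 = 10)
z(o, D) = 0 (z(o, D) = (0*10)/9 = (1/9)*0 = 0)
R(I) = -253*I + 2*I**2
1/(24290 + R(5*(z(2, -3) + 5))) = 1/(24290 + (5*(0 + 5))*(-253 + 2*(5*(0 + 5)))) = 1/(24290 + (5*5)*(-253 + 2*(5*5))) = 1/(24290 + 25*(-253 + 2*25)) = 1/(24290 + 25*(-253 + 50)) = 1/(24290 + 25*(-203)) = 1/(24290 - 5075) = 1/19215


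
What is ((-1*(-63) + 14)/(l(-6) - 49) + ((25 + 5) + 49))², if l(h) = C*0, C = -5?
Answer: 293764/49 ≈ 5995.2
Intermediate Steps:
l(h) = 0 (l(h) = -5*0 = 0)
((-1*(-63) + 14)/(l(-6) - 49) + ((25 + 5) + 49))² = ((-1*(-63) + 14)/(0 - 49) + ((25 + 5) + 49))² = ((63 + 14)/(-49) + (30 + 49))² = (77*(-1/49) + 79)² = (-11/7 + 79)² = (542/7)² = 293764/49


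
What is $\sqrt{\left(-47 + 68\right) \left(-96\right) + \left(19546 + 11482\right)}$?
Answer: $2 \sqrt{7253} \approx 170.33$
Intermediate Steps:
$\sqrt{\left(-47 + 68\right) \left(-96\right) + \left(19546 + 11482\right)} = \sqrt{21 \left(-96\right) + 31028} = \sqrt{-2016 + 31028} = \sqrt{29012} = 2 \sqrt{7253}$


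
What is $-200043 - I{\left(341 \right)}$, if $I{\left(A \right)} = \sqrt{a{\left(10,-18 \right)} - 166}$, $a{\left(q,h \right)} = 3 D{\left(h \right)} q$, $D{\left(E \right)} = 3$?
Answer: $-200043 - 2 i \sqrt{19} \approx -2.0004 \cdot 10^{5} - 8.7178 i$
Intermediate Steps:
$a{\left(q,h \right)} = 9 q$ ($a{\left(q,h \right)} = 3 \cdot 3 q = 9 q$)
$I{\left(A \right)} = 2 i \sqrt{19}$ ($I{\left(A \right)} = \sqrt{9 \cdot 10 - 166} = \sqrt{90 - 166} = \sqrt{-76} = 2 i \sqrt{19}$)
$-200043 - I{\left(341 \right)} = -200043 - 2 i \sqrt{19}$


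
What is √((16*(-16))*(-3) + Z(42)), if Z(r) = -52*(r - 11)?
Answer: 2*I*√211 ≈ 29.052*I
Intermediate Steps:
Z(r) = 572 - 52*r (Z(r) = -52*(-11 + r) = 572 - 52*r)
√((16*(-16))*(-3) + Z(42)) = √((16*(-16))*(-3) + (572 - 52*42)) = √(-256*(-3) + (572 - 2184)) = √(768 - 1612) = √(-844) = 2*I*√211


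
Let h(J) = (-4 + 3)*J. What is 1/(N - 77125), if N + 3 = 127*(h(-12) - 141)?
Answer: -1/93511 ≈ -1.0694e-5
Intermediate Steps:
h(J) = -J
N = -16386 (N = -3 + 127*(-1*(-12) - 141) = -3 + 127*(12 - 141) = -3 + 127*(-129) = -3 - 16383 = -16386)
1/(N - 77125) = 1/(-16386 - 77125) = 1/(-93511) = -1/93511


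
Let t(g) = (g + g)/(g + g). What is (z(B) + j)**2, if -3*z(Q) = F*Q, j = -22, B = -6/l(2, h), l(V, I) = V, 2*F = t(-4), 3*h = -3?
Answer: 1849/4 ≈ 462.25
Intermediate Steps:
h = -1 (h = (1/3)*(-3) = -1)
t(g) = 1 (t(g) = (2*g)/((2*g)) = (2*g)*(1/(2*g)) = 1)
F = 1/2 (F = (1/2)*1 = 1/2 ≈ 0.50000)
B = -3 (B = -6/2 = -6*1/2 = -3)
z(Q) = -Q/6
(z(B) + j)**2 = (-1/6*(-3) - 22)**2 = (1/2 - 22)**2 = (-43/2)**2 = 1849/4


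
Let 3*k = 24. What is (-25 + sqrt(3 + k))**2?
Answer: (25 - sqrt(11))**2 ≈ 470.17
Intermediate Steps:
k = 8 (k = (1/3)*24 = 8)
(-25 + sqrt(3 + k))**2 = (-25 + sqrt(3 + 8))**2 = (-25 + sqrt(11))**2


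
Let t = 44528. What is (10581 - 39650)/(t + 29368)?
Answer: -29069/73896 ≈ -0.39338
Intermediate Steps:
(10581 - 39650)/(t + 29368) = (10581 - 39650)/(44528 + 29368) = -29069/73896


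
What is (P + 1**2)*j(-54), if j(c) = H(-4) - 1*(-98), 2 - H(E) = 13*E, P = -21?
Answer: -3040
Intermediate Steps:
H(E) = 2 - 13*E
j(c) = 152 (j(c) = (2 - 13*(-4)) - 1*(-98) = (2 + 52) + 98 = 54 + 98 = 152)
(P + 1**2)*j(-54) = (-21 + 1**2)*152 = (-21 + 1)*152 = -20*152 = -3040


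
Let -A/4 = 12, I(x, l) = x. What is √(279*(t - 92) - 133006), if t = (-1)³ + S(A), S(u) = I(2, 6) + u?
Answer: I*√171787 ≈ 414.47*I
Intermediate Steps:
A = -48 (A = -4*12 = -48)
S(u) = 2 + u
t = -47 (t = (-1)³ + (2 - 48) = -1 - 46 = -47)
√(279*(t - 92) - 133006) = √(279*(-47 - 92) - 133006) = √(279*(-139) - 133006) = √(-38781 - 133006) = √(-171787) = I*√171787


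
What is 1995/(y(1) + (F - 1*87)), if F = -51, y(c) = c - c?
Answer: -665/46 ≈ -14.457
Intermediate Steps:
y(c) = 0
1995/(y(1) + (F - 1*87)) = 1995/(0 + (-51 - 1*87)) = 1995/(0 + (-51 - 87)) = 1995/(0 - 138) = 1995/(-138) = 1995*(-1/138) = -665/46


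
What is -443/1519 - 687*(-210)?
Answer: 219145687/1519 ≈ 1.4427e+5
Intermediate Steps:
-443/1519 - 687*(-210) = -443*1/1519 + 144270 = -443/1519 + 144270 = 219145687/1519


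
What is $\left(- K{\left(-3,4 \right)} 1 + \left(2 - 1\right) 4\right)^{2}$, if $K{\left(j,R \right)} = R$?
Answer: $0$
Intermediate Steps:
$\left(- K{\left(-3,4 \right)} 1 + \left(2 - 1\right) 4\right)^{2} = \left(\left(-1\right) 4 \cdot 1 + \left(2 - 1\right) 4\right)^{2} = \left(\left(-4\right) 1 + 1 \cdot 4\right)^{2} = \left(-4 + 4\right)^{2} = 0^{2} = 0$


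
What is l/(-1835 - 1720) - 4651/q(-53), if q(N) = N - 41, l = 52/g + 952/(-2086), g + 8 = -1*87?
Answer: 78014807609/1576725450 ≈ 49.479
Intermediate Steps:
g = -95 (g = -8 - 1*87 = -8 - 87 = -95)
l = -14208/14155 (l = 52/(-95) + 952/(-2086) = 52*(-1/95) + 952*(-1/2086) = -52/95 - 68/149 = -14208/14155 ≈ -1.0037)
q(N) = -41 + N
l/(-1835 - 1720) - 4651/q(-53) = -14208/(14155*(-1835 - 1720)) - 4651/(-41 - 53) = -14208/14155/(-3555) - 4651/(-94) = -14208/14155*(-1/3555) - 4651*(-1/94) = 4736/16773675 + 4651/94 = 78014807609/1576725450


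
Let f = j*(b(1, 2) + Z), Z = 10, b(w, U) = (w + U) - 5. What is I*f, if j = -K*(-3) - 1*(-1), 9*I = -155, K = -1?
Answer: 2480/9 ≈ 275.56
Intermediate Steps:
b(w, U) = -5 + U + w (b(w, U) = (U + w) - 5 = -5 + U + w)
I = -155/9 (I = (⅑)*(-155) = -155/9 ≈ -17.222)
j = -2 (j = -1*(-1)*(-3) - 1*(-1) = 1*(-3) + 1 = -3 + 1 = -2)
f = -16 (f = -2*((-5 + 2 + 1) + 10) = -2*(-2 + 10) = -2*8 = -16)
I*f = -155/9*(-16) = 2480/9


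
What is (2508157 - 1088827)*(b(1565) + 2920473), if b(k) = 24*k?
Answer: 4198424977890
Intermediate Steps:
(2508157 - 1088827)*(b(1565) + 2920473) = (2508157 - 1088827)*(24*1565 + 2920473) = 1419330*(37560 + 2920473) = 1419330*2958033 = 4198424977890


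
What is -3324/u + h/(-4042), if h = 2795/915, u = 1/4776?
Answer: -273089043661/17202 ≈ -1.5875e+7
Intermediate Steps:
u = 1/4776 ≈ 0.00020938
h = 559/183 (h = 2795*(1/915) = 559/183 ≈ 3.0546)
-3324/u + h/(-4042) = -3324/1/4776 + (559/183)/(-4042) = -3324*4776 + (559/183)*(-1/4042) = -15875424 - 13/17202 = -273089043661/17202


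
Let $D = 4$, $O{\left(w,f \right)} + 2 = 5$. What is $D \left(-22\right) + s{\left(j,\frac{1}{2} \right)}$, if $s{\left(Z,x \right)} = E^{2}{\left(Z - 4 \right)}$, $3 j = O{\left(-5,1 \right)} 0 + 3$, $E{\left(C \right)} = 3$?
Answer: $-79$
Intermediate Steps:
$O{\left(w,f \right)} = 3$ ($O{\left(w,f \right)} = -2 + 5 = 3$)
$j = 1$ ($j = \frac{3 \cdot 0 + 3}{3} = \frac{0 + 3}{3} = \frac{1}{3} \cdot 3 = 1$)
$s{\left(Z,x \right)} = 9$ ($s{\left(Z,x \right)} = 3^{2} = 9$)
$D \left(-22\right) + s{\left(j,\frac{1}{2} \right)} = 4 \left(-22\right) + 9 = -88 + 9 = -79$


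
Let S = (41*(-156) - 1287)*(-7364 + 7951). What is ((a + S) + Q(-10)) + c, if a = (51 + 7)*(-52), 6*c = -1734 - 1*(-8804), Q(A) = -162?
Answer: -13535762/3 ≈ -4.5119e+6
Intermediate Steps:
S = -4509921 (S = (-6396 - 1287)*587 = -7683*587 = -4509921)
c = 3535/3 (c = (-1734 - 1*(-8804))/6 = (-1734 + 8804)/6 = (⅙)*7070 = 3535/3 ≈ 1178.3)
a = -3016 (a = 58*(-52) = -3016)
((a + S) + Q(-10)) + c = ((-3016 - 4509921) - 162) + 3535/3 = (-4512937 - 162) + 3535/3 = -4513099 + 3535/3 = -13535762/3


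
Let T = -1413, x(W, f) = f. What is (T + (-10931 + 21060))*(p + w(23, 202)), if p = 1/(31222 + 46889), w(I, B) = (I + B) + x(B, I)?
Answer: 168842246764/78111 ≈ 2.1616e+6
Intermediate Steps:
w(I, B) = B + 2*I (w(I, B) = (I + B) + I = (B + I) + I = B + 2*I)
p = 1/78111 ≈ 1.2802e-5
(T + (-10931 + 21060))*(p + w(23, 202)) = (-1413 + (-10931 + 21060))*(1/78111 + (202 + 2*23)) = (-1413 + 10129)*(1/78111 + (202 + 46)) = 8716*(1/78111 + 248) = 8716*(19371529/78111) = 168842246764/78111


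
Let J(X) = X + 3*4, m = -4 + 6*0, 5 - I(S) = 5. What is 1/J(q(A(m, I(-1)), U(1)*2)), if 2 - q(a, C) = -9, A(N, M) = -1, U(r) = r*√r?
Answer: 1/23 ≈ 0.043478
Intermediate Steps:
U(r) = r^(3/2)
I(S) = 0 (I(S) = 5 - 1*5 = 5 - 5 = 0)
m = -4 (m = -4 + 0 = -4)
q(a, C) = 11 (q(a, C) = 2 - 1*(-9) = 2 + 9 = 11)
J(X) = 12 + X (J(X) = X + 12 = 12 + X)
1/J(q(A(m, I(-1)), U(1)*2)) = 1/(12 + 11) = 1/23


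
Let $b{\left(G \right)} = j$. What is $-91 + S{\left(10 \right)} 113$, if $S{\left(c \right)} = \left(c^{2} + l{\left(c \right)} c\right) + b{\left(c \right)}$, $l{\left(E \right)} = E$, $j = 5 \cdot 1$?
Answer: $23074$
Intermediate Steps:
$j = 5$
$b{\left(G \right)} = 5$
$S{\left(c \right)} = 5 + 2 c^{2}$ ($S{\left(c \right)} = \left(c^{2} + c c\right) + 5 = \left(c^{2} + c^{2}\right) + 5 = 2 c^{2} + 5 = 5 + 2 c^{2}$)
$-91 + S{\left(10 \right)} 113 = -91 + \left(5 + 2 \cdot 10^{2}\right) 113 = -91 + \left(5 + 2 \cdot 100\right) 113 = -91 + \left(5 + 200\right) 113 = -91 + 205 \cdot 113 = -91 + 23165 = 23074$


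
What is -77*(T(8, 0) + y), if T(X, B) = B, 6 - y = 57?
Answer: 3927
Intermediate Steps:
y = -51 (y = 6 - 1*57 = 6 - 57 = -51)
-77*(T(8, 0) + y) = -77*(0 - 51) = -77*(-51) = 3927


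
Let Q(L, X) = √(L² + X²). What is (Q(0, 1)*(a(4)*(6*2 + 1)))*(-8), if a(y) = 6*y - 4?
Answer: -2080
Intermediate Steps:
a(y) = -4 + 6*y
(Q(0, 1)*(a(4)*(6*2 + 1)))*(-8) = (√(0² + 1²)*((-4 + 6*4)*(6*2 + 1)))*(-8) = (√(0 + 1)*((-4 + 24)*(12 + 1)))*(-8) = (√1*(20*13))*(-8) = (1*260)*(-8) = 260*(-8) = -2080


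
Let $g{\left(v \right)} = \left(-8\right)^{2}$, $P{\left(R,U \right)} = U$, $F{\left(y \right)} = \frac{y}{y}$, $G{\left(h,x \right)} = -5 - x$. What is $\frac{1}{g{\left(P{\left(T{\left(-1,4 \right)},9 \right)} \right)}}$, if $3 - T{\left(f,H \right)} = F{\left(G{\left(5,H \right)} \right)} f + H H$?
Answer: $\frac{1}{64} \approx 0.015625$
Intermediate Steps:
$F{\left(y \right)} = 1$
$T{\left(f,H \right)} = 3 - f - H^{2}$ ($T{\left(f,H \right)} = 3 - \left(1 f + H H\right) = 3 - \left(f + H^{2}\right) = 3 - f - H^{2}$)
$g{\left(v \right)} = 64$
$\frac{1}{g{\left(P{\left(T{\left(-1,4 \right)},9 \right)} \right)}} = \frac{1}{64}$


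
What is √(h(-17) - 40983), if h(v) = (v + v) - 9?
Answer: I*√41026 ≈ 202.55*I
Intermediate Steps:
h(v) = -9 + 2*v (h(v) = 2*v - 9 = -9 + 2*v)
√(h(-17) - 40983) = √((-9 + 2*(-17)) - 40983) = √((-9 - 34) - 40983) = √(-43 - 40983) = √(-41026) = I*√41026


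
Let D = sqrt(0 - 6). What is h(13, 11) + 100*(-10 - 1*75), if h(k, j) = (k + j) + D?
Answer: -8476 + I*sqrt(6) ≈ -8476.0 + 2.4495*I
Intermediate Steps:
D = I*sqrt(6) (D = sqrt(-6) = I*sqrt(6) ≈ 2.4495*I)
h(k, j) = j + k + I*sqrt(6) (h(k, j) = (k + j) + I*sqrt(6) = (j + k) + I*sqrt(6) = j + k + I*sqrt(6))
h(13, 11) + 100*(-10 - 1*75) = (11 + 13 + I*sqrt(6)) + 100*(-10 - 1*75) = (24 + I*sqrt(6)) + 100*(-10 - 75) = (24 + I*sqrt(6)) + 100*(-85) = (24 + I*sqrt(6)) - 8500 = -8476 + I*sqrt(6)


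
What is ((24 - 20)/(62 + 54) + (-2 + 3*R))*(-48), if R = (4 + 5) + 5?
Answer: -55728/29 ≈ -1921.7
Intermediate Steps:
R = 14 (R = 9 + 5 = 14)
((24 - 20)/(62 + 54) + (-2 + 3*R))*(-48) = ((24 - 20)/(62 + 54) + (-2 + 3*14))*(-48) = (4/116 + (-2 + 42))*(-48) = (4*(1/116) + 40)*(-48) = (1/29 + 40)*(-48) = (1161/29)*(-48) = -55728/29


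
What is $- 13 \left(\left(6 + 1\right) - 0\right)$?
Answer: $-91$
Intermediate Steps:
$- 13 \left(\left(6 + 1\right) - 0\right) = - 13 \left(7 + \left(-5 + 5\right)\right) = - 13 \left(7 + 0\right) = \left(-13\right) 7 = -91$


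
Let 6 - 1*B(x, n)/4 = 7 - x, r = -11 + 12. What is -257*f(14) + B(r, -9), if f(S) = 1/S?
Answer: -257/14 ≈ -18.357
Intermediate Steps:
r = 1
B(x, n) = -4 + 4*x (B(x, n) = 24 - 4*(7 - x) = 24 + (-28 + 4*x) = -4 + 4*x)
-257*f(14) + B(r, -9) = -257/14 + (-4 + 4*1) = -257*1/14 + (-4 + 4) = -257/14 + 0 = -257/14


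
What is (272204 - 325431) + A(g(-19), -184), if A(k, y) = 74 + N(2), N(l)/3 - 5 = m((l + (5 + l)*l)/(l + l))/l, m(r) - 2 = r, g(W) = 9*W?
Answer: -53129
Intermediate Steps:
m(r) = 2 + r
N(l) = 15 + 3*(2 + (l + l*(5 + l))/(2*l))/l (N(l) = 15 + 3*((2 + (l + (5 + l)*l)/(l + l))/l) = 15 + 3*((2 + (l + l*(5 + l))/((2*l)))/l) = 15 + 3*((2 + (l + l*(5 + l))*(1/(2*l)))/l) = 15 + 3*((2 + (l + l*(5 + l))/(2*l))/l) = 15 + 3*(2 + (l + l*(5 + l))/(2*l))/l)
A(k, y) = 98 (A(k, y) = 74 + (33/2 + 15/2) = 74 + 24 = 98)
(272204 - 325431) + A(g(-19), -184) = (272204 - 325431) + 98 = -53227 + 98 = -53129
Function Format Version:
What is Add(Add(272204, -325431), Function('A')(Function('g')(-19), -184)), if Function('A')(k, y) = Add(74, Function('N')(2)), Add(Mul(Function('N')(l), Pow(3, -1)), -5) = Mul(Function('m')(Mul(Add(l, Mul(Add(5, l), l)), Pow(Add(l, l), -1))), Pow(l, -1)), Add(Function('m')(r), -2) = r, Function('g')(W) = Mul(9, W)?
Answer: -53129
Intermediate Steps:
Function('m')(r) = Add(2, r)
Function('N')(l) = Add(15, Mul(3, Pow(l, -1), Add(2, Mul(Rational(1, 2), Pow(l, -1), Add(l, Mul(l, Add(5, l))))))) (Function('N')(l) = Add(15, Mul(3, Mul(Add(2, Mul(Add(l, Mul(Add(5, l), l)), Pow(Add(l, l), -1))), Pow(l, -1)))) = Add(15, Mul(3, Mul(Add(2, Mul(Add(l, Mul(l, Add(5, l))), Pow(Mul(2, l), -1))), Pow(l, -1)))) = Add(15, Mul(3, Mul(Add(2, Mul(Add(l, Mul(l, Add(5, l))), Mul(Rational(1, 2), Pow(l, -1)))), Pow(l, -1)))) = Add(15, Mul(3, Mul(Add(2, Mul(Rational(1, 2), Pow(l, -1), Add(l, Mul(l, Add(5, l))))), Pow(l, -1)))) = Add(15, Mul(3, Mul(Pow(l, -1), Add(2, Mul(Rational(1, 2), Pow(l, -1), Add(l, Mul(l, Add(5, l)))))))) = Add(15, Mul(3, Pow(l, -1), Add(2, Mul(Rational(1, 2), Pow(l, -1), Add(l, Mul(l, Add(5, l))))))))
Function('A')(k, y) = 98 (Function('A')(k, y) = Add(74, Add(Rational(33, 2), Mul(15, Pow(2, -1)))) = Add(74, Add(Rational(33, 2), Mul(15, Rational(1, 2)))) = Add(74, Add(Rational(33, 2), Rational(15, 2))) = Add(74, 24) = 98)
Add(Add(272204, -325431), Function('A')(Function('g')(-19), -184)) = Add(Add(272204, -325431), 98) = Add(-53227, 98) = -53129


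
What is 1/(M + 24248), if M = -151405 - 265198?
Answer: -1/392355 ≈ -2.5487e-6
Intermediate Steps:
M = -416603
1/(M + 24248) = 1/(-416603 + 24248) = 1/(-392355) = -1/392355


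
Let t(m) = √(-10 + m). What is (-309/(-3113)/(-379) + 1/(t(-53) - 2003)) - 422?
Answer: -1997562070715297/4733550871544 - 3*I*√7/4012072 ≈ -422.0 - 1.9783e-6*I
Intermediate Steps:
(-309/(-3113)/(-379) + 1/(t(-53) - 2003)) - 422 = (-309/(-3113)/(-379) + 1/(√(-10 - 53) - 2003)) - 422 = (-309*(-1/3113)*(-1/379) + 1/(√(-63) - 2003)) - 422 = ((309/3113)*(-1/379) + 1/(3*I*√7 - 2003)) - 422 = (-309/1179827 + 1/(-2003 + 3*I*√7)) - 422 = -497887303/1179827 + 1/(-2003 + 3*I*√7)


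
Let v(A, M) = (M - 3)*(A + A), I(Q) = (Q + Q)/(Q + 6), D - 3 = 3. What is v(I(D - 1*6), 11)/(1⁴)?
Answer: 0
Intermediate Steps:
D = 6 (D = 3 + 3 = 6)
I(Q) = 2*Q/(6 + Q) (I(Q) = (2*Q)/(6 + Q) = 2*Q/(6 + Q))
v(A, M) = 2*A*(-3 + M) (v(A, M) = (-3 + M)*(2*A) = 2*A*(-3 + M))
v(I(D - 1*6), 11)/(1⁴) = (2*(2*(6 - 1*6)/(6 + (6 - 1*6)))*(-3 + 11))/(1⁴) = (2*(2*(6 - 6)/(6 + (6 - 6)))*8)/1 = (2*(2*0/(6 + 0))*8)*1 = (2*(2*0/6)*8)*1 = (2*(2*0*(⅙))*8)*1 = (2*0*8)*1 = 0*1 = 0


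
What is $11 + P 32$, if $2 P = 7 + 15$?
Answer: $363$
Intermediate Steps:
$P = 11$ ($P = \frac{7 + 15}{2} = \frac{1}{2} \cdot 22 = 11$)
$11 + P 32 = 11 + 11 \cdot 32 = 11 + 352 = 363$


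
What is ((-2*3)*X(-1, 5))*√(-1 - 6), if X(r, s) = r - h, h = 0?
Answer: 6*I*√7 ≈ 15.875*I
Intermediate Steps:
X(r, s) = r (X(r, s) = r - 1*0 = r + 0 = r)
((-2*3)*X(-1, 5))*√(-1 - 6) = (-2*3*(-1))*√(-1 - 6) = (-6*(-1))*√(-7) = 6*(I*√7) = 6*I*√7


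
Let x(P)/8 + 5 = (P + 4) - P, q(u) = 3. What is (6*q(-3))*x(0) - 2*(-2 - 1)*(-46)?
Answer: -420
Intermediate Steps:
x(P) = -8 (x(P) = -40 + 8*((P + 4) - P) = -40 + 8*((4 + P) - P) = -40 + 8*4 = -40 + 32 = -8)
(6*q(-3))*x(0) - 2*(-2 - 1)*(-46) = (6*3)*(-8) - 2*(-2 - 1)*(-46) = 18*(-8) - 2*(-3)*(-46) = -144 + 6*(-46) = -144 - 276 = -420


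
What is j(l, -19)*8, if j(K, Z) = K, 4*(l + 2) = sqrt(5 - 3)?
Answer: -16 + 2*sqrt(2) ≈ -13.172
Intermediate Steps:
l = -2 + sqrt(2)/4 (l = -2 + sqrt(5 - 3)/4 = -2 + sqrt(2)/4 ≈ -1.6464)
j(l, -19)*8 = (-2 + sqrt(2)/4)*8 = -16 + 2*sqrt(2)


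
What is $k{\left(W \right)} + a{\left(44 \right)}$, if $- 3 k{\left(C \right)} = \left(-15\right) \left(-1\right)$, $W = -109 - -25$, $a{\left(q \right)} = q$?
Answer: $39$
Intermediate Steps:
$W = -84$ ($W = -109 + 25 = -84$)
$k{\left(C \right)} = -5$ ($k{\left(C \right)} = - \frac{\left(-15\right) \left(-1\right)}{3} = \left(- \frac{1}{3}\right) 15 = -5$)
$k{\left(W \right)} + a{\left(44 \right)} = -5 + 44 = 39$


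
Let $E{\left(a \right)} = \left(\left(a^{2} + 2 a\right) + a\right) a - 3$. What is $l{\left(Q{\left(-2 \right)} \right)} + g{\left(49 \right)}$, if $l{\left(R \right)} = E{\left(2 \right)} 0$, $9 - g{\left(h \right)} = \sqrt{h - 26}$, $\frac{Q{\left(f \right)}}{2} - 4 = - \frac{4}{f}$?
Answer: $9 - \sqrt{23} \approx 4.2042$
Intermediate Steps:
$Q{\left(f \right)} = 8 - \frac{8}{f}$ ($Q{\left(f \right)} = 8 + 2 \left(- \frac{4}{f}\right) = 8 - \frac{8}{f}$)
$E{\left(a \right)} = -3 + a \left(a^{2} + 3 a\right)$ ($E{\left(a \right)} = \left(a^{2} + 3 a\right) a - 3 = a \left(a^{2} + 3 a\right) - 3 = -3 + a \left(a^{2} + 3 a\right)$)
$g{\left(h \right)} = 9 - \sqrt{-26 + h}$ ($g{\left(h \right)} = 9 - \sqrt{h - 26} = 9 - \sqrt{-26 + h}$)
$l{\left(R \right)} = 0$ ($l{\left(R \right)} = \left(-3 + 2^{3} + 3 \cdot 2^{2}\right) 0 = \left(-3 + 8 + 3 \cdot 4\right) 0 = \left(-3 + 8 + 12\right) 0 = 17 \cdot 0 = 0$)
$l{\left(Q{\left(-2 \right)} \right)} + g{\left(49 \right)} = 0 + \left(9 - \sqrt{-26 + 49}\right) = 0 + \left(9 - \sqrt{23}\right) = 9 - \sqrt{23}$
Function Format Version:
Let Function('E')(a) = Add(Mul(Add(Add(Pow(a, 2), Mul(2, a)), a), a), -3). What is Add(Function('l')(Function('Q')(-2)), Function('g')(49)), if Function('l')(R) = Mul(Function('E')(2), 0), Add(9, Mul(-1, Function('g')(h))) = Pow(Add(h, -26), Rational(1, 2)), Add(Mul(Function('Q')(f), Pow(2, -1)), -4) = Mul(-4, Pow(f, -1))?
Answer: Add(9, Mul(-1, Pow(23, Rational(1, 2)))) ≈ 4.2042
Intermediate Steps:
Function('Q')(f) = Add(8, Mul(-8, Pow(f, -1))) (Function('Q')(f) = Add(8, Mul(2, Mul(-4, Pow(f, -1)))) = Add(8, Mul(-8, Pow(f, -1))))
Function('E')(a) = Add(-3, Mul(a, Add(Pow(a, 2), Mul(3, a)))) (Function('E')(a) = Add(Mul(Add(Pow(a, 2), Mul(3, a)), a), -3) = Add(Mul(a, Add(Pow(a, 2), Mul(3, a))), -3) = Add(-3, Mul(a, Add(Pow(a, 2), Mul(3, a)))))
Function('g')(h) = Add(9, Mul(-1, Pow(Add(-26, h), Rational(1, 2)))) (Function('g')(h) = Add(9, Mul(-1, Pow(Add(h, -26), Rational(1, 2)))) = Add(9, Mul(-1, Pow(Add(-26, h), Rational(1, 2)))))
Function('l')(R) = 0 (Function('l')(R) = Mul(Add(-3, Pow(2, 3), Mul(3, Pow(2, 2))), 0) = Mul(Add(-3, 8, Mul(3, 4)), 0) = Mul(Add(-3, 8, 12), 0) = Mul(17, 0) = 0)
Add(Function('l')(Function('Q')(-2)), Function('g')(49)) = Add(0, Add(9, Mul(-1, Pow(Add(-26, 49), Rational(1, 2))))) = Add(0, Add(9, Mul(-1, Pow(23, Rational(1, 2))))) = Add(9, Mul(-1, Pow(23, Rational(1, 2))))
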